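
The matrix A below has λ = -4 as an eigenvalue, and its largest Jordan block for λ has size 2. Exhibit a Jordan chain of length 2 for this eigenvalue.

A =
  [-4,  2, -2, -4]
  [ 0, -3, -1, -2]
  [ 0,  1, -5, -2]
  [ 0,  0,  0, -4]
A Jordan chain for λ = -4 of length 2:
v_1 = (2, 1, 1, 0)ᵀ
v_2 = (0, 1, 0, 0)ᵀ

Let N = A − (-4)·I. We want v_2 with N^2 v_2 = 0 but N^1 v_2 ≠ 0; then v_{j-1} := N · v_j for j = 2, …, 2.

Pick v_2 = (0, 1, 0, 0)ᵀ.
Then v_1 = N · v_2 = (2, 1, 1, 0)ᵀ.

Sanity check: (A − (-4)·I) v_1 = (0, 0, 0, 0)ᵀ = 0. ✓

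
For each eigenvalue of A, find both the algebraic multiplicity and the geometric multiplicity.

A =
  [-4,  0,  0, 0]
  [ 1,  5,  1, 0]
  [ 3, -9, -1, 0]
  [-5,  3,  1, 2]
λ = -4: alg = 1, geom = 1; λ = 2: alg = 3, geom = 2

Step 1 — factor the characteristic polynomial to read off the algebraic multiplicities:
  χ_A(x) = (x - 2)^3*(x + 4)

Step 2 — compute geometric multiplicities via the rank-nullity identity g(λ) = n − rank(A − λI):
  rank(A − (-4)·I) = 3, so dim ker(A − (-4)·I) = n − 3 = 1
  rank(A − (2)·I) = 2, so dim ker(A − (2)·I) = n − 2 = 2

Summary:
  λ = -4: algebraic multiplicity = 1, geometric multiplicity = 1
  λ = 2: algebraic multiplicity = 3, geometric multiplicity = 2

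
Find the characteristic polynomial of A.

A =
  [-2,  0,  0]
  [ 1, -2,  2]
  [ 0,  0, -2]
x^3 + 6*x^2 + 12*x + 8

Expanding det(x·I − A) (e.g. by cofactor expansion or by noting that A is similar to its Jordan form J, which has the same characteristic polynomial as A) gives
  χ_A(x) = x^3 + 6*x^2 + 12*x + 8
which factors as (x + 2)^3. The eigenvalues (with algebraic multiplicities) are λ = -2 with multiplicity 3.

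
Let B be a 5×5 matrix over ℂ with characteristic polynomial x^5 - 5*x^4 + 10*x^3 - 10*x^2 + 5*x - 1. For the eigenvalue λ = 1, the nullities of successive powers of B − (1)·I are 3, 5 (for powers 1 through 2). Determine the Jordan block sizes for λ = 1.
Block sizes for λ = 1: [2, 2, 1]

From the dimensions of kernels of powers, the number of Jordan blocks of size at least j is d_j − d_{j−1} where d_j = dim ker(N^j) (with d_0 = 0). Computing the differences gives [3, 2].
The number of blocks of size exactly k is (#blocks of size ≥ k) − (#blocks of size ≥ k + 1), so the partition is: 1 block(s) of size 1, 2 block(s) of size 2.
In nonincreasing order the block sizes are [2, 2, 1].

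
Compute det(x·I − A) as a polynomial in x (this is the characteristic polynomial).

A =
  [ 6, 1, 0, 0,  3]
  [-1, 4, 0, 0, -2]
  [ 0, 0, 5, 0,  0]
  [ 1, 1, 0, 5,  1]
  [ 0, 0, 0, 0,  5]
x^5 - 25*x^4 + 250*x^3 - 1250*x^2 + 3125*x - 3125

Expanding det(x·I − A) (e.g. by cofactor expansion or by noting that A is similar to its Jordan form J, which has the same characteristic polynomial as A) gives
  χ_A(x) = x^5 - 25*x^4 + 250*x^3 - 1250*x^2 + 3125*x - 3125
which factors as (x - 5)^5. The eigenvalues (with algebraic multiplicities) are λ = 5 with multiplicity 5.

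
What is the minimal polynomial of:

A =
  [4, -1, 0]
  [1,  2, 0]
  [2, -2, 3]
x^2 - 6*x + 9

The characteristic polynomial is χ_A(x) = (x - 3)^3, so the eigenvalues are known. The minimal polynomial is
  m_A(x) = Π_λ (x − λ)^{k_λ}
where k_λ is the size of the *largest* Jordan block for λ (equivalently, the smallest k with (A − λI)^k v = 0 for every generalised eigenvector v of λ).

  λ = 3: largest Jordan block has size 2, contributing (x − 3)^2

So m_A(x) = (x - 3)^2 = x^2 - 6*x + 9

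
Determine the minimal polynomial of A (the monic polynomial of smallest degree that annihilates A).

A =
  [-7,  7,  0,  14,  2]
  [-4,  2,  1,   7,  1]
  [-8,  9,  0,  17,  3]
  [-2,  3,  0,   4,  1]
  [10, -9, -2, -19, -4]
x^3 + 3*x^2 + 3*x + 1

The characteristic polynomial is χ_A(x) = (x + 1)^5, so the eigenvalues are known. The minimal polynomial is
  m_A(x) = Π_λ (x − λ)^{k_λ}
where k_λ is the size of the *largest* Jordan block for λ (equivalently, the smallest k with (A − λI)^k v = 0 for every generalised eigenvector v of λ).

  λ = -1: largest Jordan block has size 3, contributing (x + 1)^3

So m_A(x) = (x + 1)^3 = x^3 + 3*x^2 + 3*x + 1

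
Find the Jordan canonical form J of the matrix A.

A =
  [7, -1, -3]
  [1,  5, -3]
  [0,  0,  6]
J_2(6) ⊕ J_1(6)

The characteristic polynomial is
  det(x·I − A) = x^3 - 18*x^2 + 108*x - 216 = (x - 6)^3

Eigenvalues and multiplicities (the geometric multiplicity of λ is n − rank(A − λI), which equals the number of Jordan blocks for λ):
  λ = 6: algebraic multiplicity = 3, geometric multiplicity = 2

Determining the block sizes for each eigenvalue:
  λ = 6: 2 blocks summing to 3 forces exactly one block of size 2 and the rest size 1 → block sizes [2, 1]

Assembling the blocks gives a Jordan form
J =
  [6, 1, 0]
  [0, 6, 0]
  [0, 0, 6]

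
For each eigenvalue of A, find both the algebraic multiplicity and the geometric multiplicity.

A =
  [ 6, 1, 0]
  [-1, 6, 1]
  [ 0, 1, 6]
λ = 6: alg = 3, geom = 1

Step 1 — factor the characteristic polynomial to read off the algebraic multiplicities:
  χ_A(x) = (x - 6)^3

Step 2 — compute geometric multiplicities via the rank-nullity identity g(λ) = n − rank(A − λI):
  rank(A − (6)·I) = 2, so dim ker(A − (6)·I) = n − 2 = 1

Summary:
  λ = 6: algebraic multiplicity = 3, geometric multiplicity = 1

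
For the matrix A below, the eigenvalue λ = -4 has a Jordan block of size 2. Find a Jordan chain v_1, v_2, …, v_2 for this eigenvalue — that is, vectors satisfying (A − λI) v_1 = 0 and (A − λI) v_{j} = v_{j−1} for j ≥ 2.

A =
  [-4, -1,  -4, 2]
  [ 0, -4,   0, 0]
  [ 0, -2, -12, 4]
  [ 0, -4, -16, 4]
A Jordan chain for λ = -4 of length 2:
v_1 = (-1, 0, -2, -4)ᵀ
v_2 = (0, 1, 0, 0)ᵀ

Let N = A − (-4)·I. We want v_2 with N^2 v_2 = 0 but N^1 v_2 ≠ 0; then v_{j-1} := N · v_j for j = 2, …, 2.

Pick v_2 = (0, 1, 0, 0)ᵀ.
Then v_1 = N · v_2 = (-1, 0, -2, -4)ᵀ.

Sanity check: (A − (-4)·I) v_1 = (0, 0, 0, 0)ᵀ = 0. ✓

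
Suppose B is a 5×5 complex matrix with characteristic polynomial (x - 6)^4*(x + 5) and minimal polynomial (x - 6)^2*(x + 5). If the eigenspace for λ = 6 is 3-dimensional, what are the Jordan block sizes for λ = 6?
Block sizes for λ = 6: [2, 1, 1]

Step 1 — from the characteristic polynomial, algebraic multiplicity of λ = 6 is 4. From dim ker(B − (6)·I) = 3, there are exactly 3 Jordan blocks for λ = 6.
Step 2 — from the minimal polynomial, the factor (x − 6)^2 tells us the largest block for λ = 6 has size 2.
Step 3 — with total size 4, 3 blocks, and largest block 2, the block sizes (in nonincreasing order) are [2, 1, 1].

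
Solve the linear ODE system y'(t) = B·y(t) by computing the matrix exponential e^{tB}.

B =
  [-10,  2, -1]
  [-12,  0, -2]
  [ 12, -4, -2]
e^{tB} =
  [-6*t*exp(-4*t) + exp(-4*t), 2*t*exp(-4*t), -t*exp(-4*t)]
  [-12*t*exp(-4*t), 4*t*exp(-4*t) + exp(-4*t), -2*t*exp(-4*t)]
  [12*t*exp(-4*t), -4*t*exp(-4*t), 2*t*exp(-4*t) + exp(-4*t)]

Strategy: write B = P · J · P⁻¹ where J is a Jordan canonical form, so e^{tB} = P · e^{tJ} · P⁻¹, and e^{tJ} can be computed block-by-block.

B has Jordan form
J =
  [-4,  1,  0]
  [ 0, -4,  0]
  [ 0,  0, -4]
(up to reordering of blocks).

Per-block formulas:
  For a 1×1 block at λ = -4: exp(t · [-4]) = [e^(-4t)].
  For a 2×2 Jordan block J_2(-4): exp(t · J_2(-4)) = e^(-4t)·(I + t·N), where N is the 2×2 nilpotent shift.

After assembling e^{tJ} and conjugating by P, we get:

e^{tB} =
  [-6*t*exp(-4*t) + exp(-4*t), 2*t*exp(-4*t), -t*exp(-4*t)]
  [-12*t*exp(-4*t), 4*t*exp(-4*t) + exp(-4*t), -2*t*exp(-4*t)]
  [12*t*exp(-4*t), -4*t*exp(-4*t), 2*t*exp(-4*t) + exp(-4*t)]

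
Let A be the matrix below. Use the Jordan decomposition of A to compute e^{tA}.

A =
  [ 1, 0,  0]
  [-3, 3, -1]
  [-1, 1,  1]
e^{tA} =
  [exp(t), 0, 0]
  [-2*t*exp(2*t) - exp(2*t) + exp(t), t*exp(2*t) + exp(2*t), -t*exp(2*t)]
  [-2*t*exp(2*t) + exp(2*t) - exp(t), t*exp(2*t), -t*exp(2*t) + exp(2*t)]

Strategy: write A = P · J · P⁻¹ where J is a Jordan canonical form, so e^{tA} = P · e^{tJ} · P⁻¹, and e^{tJ} can be computed block-by-block.

A has Jordan form
J =
  [1, 0, 0]
  [0, 2, 1]
  [0, 0, 2]
(up to reordering of blocks).

Per-block formulas:
  For a 2×2 Jordan block J_2(2): exp(t · J_2(2)) = e^(2t)·(I + t·N), where N is the 2×2 nilpotent shift.
  For a 1×1 block at λ = 1: exp(t · [1]) = [e^(1t)].

After assembling e^{tJ} and conjugating by P, we get:

e^{tA} =
  [exp(t), 0, 0]
  [-2*t*exp(2*t) - exp(2*t) + exp(t), t*exp(2*t) + exp(2*t), -t*exp(2*t)]
  [-2*t*exp(2*t) + exp(2*t) - exp(t), t*exp(2*t), -t*exp(2*t) + exp(2*t)]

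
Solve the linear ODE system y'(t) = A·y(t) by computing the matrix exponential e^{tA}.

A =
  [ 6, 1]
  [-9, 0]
e^{tA} =
  [3*t*exp(3*t) + exp(3*t), t*exp(3*t)]
  [-9*t*exp(3*t), -3*t*exp(3*t) + exp(3*t)]

Strategy: write A = P · J · P⁻¹ where J is a Jordan canonical form, so e^{tA} = P · e^{tJ} · P⁻¹, and e^{tJ} can be computed block-by-block.

A has Jordan form
J =
  [3, 1]
  [0, 3]
(up to reordering of blocks).

Per-block formulas:
  For a 2×2 Jordan block J_2(3): exp(t · J_2(3)) = e^(3t)·(I + t·N), where N is the 2×2 nilpotent shift.

After assembling e^{tJ} and conjugating by P, we get:

e^{tA} =
  [3*t*exp(3*t) + exp(3*t), t*exp(3*t)]
  [-9*t*exp(3*t), -3*t*exp(3*t) + exp(3*t)]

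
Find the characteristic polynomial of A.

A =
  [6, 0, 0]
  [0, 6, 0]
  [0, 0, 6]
x^3 - 18*x^2 + 108*x - 216

Expanding det(x·I − A) (e.g. by cofactor expansion or by noting that A is similar to its Jordan form J, which has the same characteristic polynomial as A) gives
  χ_A(x) = x^3 - 18*x^2 + 108*x - 216
which factors as (x - 6)^3. The eigenvalues (with algebraic multiplicities) are λ = 6 with multiplicity 3.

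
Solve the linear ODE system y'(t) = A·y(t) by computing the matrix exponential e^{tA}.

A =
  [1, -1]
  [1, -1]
e^{tA} =
  [t + 1, -t]
  [t, 1 - t]

Strategy: write A = P · J · P⁻¹ where J is a Jordan canonical form, so e^{tA} = P · e^{tJ} · P⁻¹, and e^{tJ} can be computed block-by-block.

A has Jordan form
J =
  [0, 1]
  [0, 0]
(up to reordering of blocks).

Per-block formulas:
  For a 2×2 Jordan block J_2(0): exp(t · J_2(0)) = e^(0t)·(I + t·N), where N is the 2×2 nilpotent shift.

After assembling e^{tJ} and conjugating by P, we get:

e^{tA} =
  [t + 1, -t]
  [t, 1 - t]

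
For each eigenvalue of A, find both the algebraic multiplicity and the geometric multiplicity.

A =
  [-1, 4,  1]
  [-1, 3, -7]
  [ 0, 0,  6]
λ = 1: alg = 2, geom = 1; λ = 6: alg = 1, geom = 1

Step 1 — factor the characteristic polynomial to read off the algebraic multiplicities:
  χ_A(x) = (x - 6)*(x - 1)^2

Step 2 — compute geometric multiplicities via the rank-nullity identity g(λ) = n − rank(A − λI):
  rank(A − (1)·I) = 2, so dim ker(A − (1)·I) = n − 2 = 1
  rank(A − (6)·I) = 2, so dim ker(A − (6)·I) = n − 2 = 1

Summary:
  λ = 1: algebraic multiplicity = 2, geometric multiplicity = 1
  λ = 6: algebraic multiplicity = 1, geometric multiplicity = 1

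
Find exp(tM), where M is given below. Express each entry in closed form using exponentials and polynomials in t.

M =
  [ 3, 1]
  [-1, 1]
e^{tM} =
  [t*exp(2*t) + exp(2*t), t*exp(2*t)]
  [-t*exp(2*t), -t*exp(2*t) + exp(2*t)]

Strategy: write M = P · J · P⁻¹ where J is a Jordan canonical form, so e^{tM} = P · e^{tJ} · P⁻¹, and e^{tJ} can be computed block-by-block.

M has Jordan form
J =
  [2, 1]
  [0, 2]
(up to reordering of blocks).

Per-block formulas:
  For a 2×2 Jordan block J_2(2): exp(t · J_2(2)) = e^(2t)·(I + t·N), where N is the 2×2 nilpotent shift.

After assembling e^{tJ} and conjugating by P, we get:

e^{tM} =
  [t*exp(2*t) + exp(2*t), t*exp(2*t)]
  [-t*exp(2*t), -t*exp(2*t) + exp(2*t)]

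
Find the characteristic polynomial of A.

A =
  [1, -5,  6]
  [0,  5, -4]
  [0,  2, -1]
x^3 - 5*x^2 + 7*x - 3

Expanding det(x·I − A) (e.g. by cofactor expansion or by noting that A is similar to its Jordan form J, which has the same characteristic polynomial as A) gives
  χ_A(x) = x^3 - 5*x^2 + 7*x - 3
which factors as (x - 3)*(x - 1)^2. The eigenvalues (with algebraic multiplicities) are λ = 1 with multiplicity 2, λ = 3 with multiplicity 1.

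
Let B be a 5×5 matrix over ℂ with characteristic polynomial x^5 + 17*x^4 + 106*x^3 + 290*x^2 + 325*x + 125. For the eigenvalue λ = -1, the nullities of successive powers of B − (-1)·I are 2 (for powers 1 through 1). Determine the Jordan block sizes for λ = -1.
Block sizes for λ = -1: [1, 1]

From the dimensions of kernels of powers, the number of Jordan blocks of size at least j is d_j − d_{j−1} where d_j = dim ker(N^j) (with d_0 = 0). Computing the differences gives [2].
The number of blocks of size exactly k is (#blocks of size ≥ k) − (#blocks of size ≥ k + 1), so the partition is: 2 block(s) of size 1.
In nonincreasing order the block sizes are [1, 1].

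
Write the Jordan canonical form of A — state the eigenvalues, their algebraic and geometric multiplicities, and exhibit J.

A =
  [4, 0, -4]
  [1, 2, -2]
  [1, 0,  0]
J_2(2) ⊕ J_1(2)

The characteristic polynomial is
  det(x·I − A) = x^3 - 6*x^2 + 12*x - 8 = (x - 2)^3

Eigenvalues and multiplicities (the geometric multiplicity of λ is n − rank(A − λI), which equals the number of Jordan blocks for λ):
  λ = 2: algebraic multiplicity = 3, geometric multiplicity = 2

Determining the block sizes for each eigenvalue:
  λ = 2: 2 blocks summing to 3 forces exactly one block of size 2 and the rest size 1 → block sizes [2, 1]

Assembling the blocks gives a Jordan form
J =
  [2, 1, 0]
  [0, 2, 0]
  [0, 0, 2]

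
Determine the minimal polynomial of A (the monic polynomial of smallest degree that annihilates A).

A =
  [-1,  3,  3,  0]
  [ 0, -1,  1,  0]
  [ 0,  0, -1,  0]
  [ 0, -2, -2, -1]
x^3 + 3*x^2 + 3*x + 1

The characteristic polynomial is χ_A(x) = (x + 1)^4, so the eigenvalues are known. The minimal polynomial is
  m_A(x) = Π_λ (x − λ)^{k_λ}
where k_λ is the size of the *largest* Jordan block for λ (equivalently, the smallest k with (A − λI)^k v = 0 for every generalised eigenvector v of λ).

  λ = -1: largest Jordan block has size 3, contributing (x + 1)^3

So m_A(x) = (x + 1)^3 = x^3 + 3*x^2 + 3*x + 1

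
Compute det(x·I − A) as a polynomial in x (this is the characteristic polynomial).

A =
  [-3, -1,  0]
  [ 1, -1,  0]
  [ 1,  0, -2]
x^3 + 6*x^2 + 12*x + 8

Expanding det(x·I − A) (e.g. by cofactor expansion or by noting that A is similar to its Jordan form J, which has the same characteristic polynomial as A) gives
  χ_A(x) = x^3 + 6*x^2 + 12*x + 8
which factors as (x + 2)^3. The eigenvalues (with algebraic multiplicities) are λ = -2 with multiplicity 3.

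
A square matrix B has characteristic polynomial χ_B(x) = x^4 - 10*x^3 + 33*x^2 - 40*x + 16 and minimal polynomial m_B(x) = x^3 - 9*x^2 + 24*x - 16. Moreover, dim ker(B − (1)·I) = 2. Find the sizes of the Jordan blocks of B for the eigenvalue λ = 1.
Block sizes for λ = 1: [1, 1]

Step 1 — from the characteristic polynomial, algebraic multiplicity of λ = 1 is 2. From dim ker(B − (1)·I) = 2, there are exactly 2 Jordan blocks for λ = 1.
Step 2 — from the minimal polynomial, the factor (x − 1) tells us the largest block for λ = 1 has size 1.
Step 3 — with total size 2, 2 blocks, and largest block 1, the block sizes (in nonincreasing order) are [1, 1].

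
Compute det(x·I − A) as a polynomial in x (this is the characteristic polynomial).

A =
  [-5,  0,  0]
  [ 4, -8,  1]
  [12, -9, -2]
x^3 + 15*x^2 + 75*x + 125

Expanding det(x·I − A) (e.g. by cofactor expansion or by noting that A is similar to its Jordan form J, which has the same characteristic polynomial as A) gives
  χ_A(x) = x^3 + 15*x^2 + 75*x + 125
which factors as (x + 5)^3. The eigenvalues (with algebraic multiplicities) are λ = -5 with multiplicity 3.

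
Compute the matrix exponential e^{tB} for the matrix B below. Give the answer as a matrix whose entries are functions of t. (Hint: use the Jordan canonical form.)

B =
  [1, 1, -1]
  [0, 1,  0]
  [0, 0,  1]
e^{tB} =
  [exp(t), t*exp(t), -t*exp(t)]
  [0, exp(t), 0]
  [0, 0, exp(t)]

Strategy: write B = P · J · P⁻¹ where J is a Jordan canonical form, so e^{tB} = P · e^{tJ} · P⁻¹, and e^{tJ} can be computed block-by-block.

B has Jordan form
J =
  [1, 1, 0]
  [0, 1, 0]
  [0, 0, 1]
(up to reordering of blocks).

Per-block formulas:
  For a 2×2 Jordan block J_2(1): exp(t · J_2(1)) = e^(1t)·(I + t·N), where N is the 2×2 nilpotent shift.
  For a 1×1 block at λ = 1: exp(t · [1]) = [e^(1t)].

After assembling e^{tJ} and conjugating by P, we get:

e^{tB} =
  [exp(t), t*exp(t), -t*exp(t)]
  [0, exp(t), 0]
  [0, 0, exp(t)]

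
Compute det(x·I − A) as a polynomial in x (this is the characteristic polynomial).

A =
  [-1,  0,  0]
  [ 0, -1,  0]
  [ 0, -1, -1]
x^3 + 3*x^2 + 3*x + 1

Expanding det(x·I − A) (e.g. by cofactor expansion or by noting that A is similar to its Jordan form J, which has the same characteristic polynomial as A) gives
  χ_A(x) = x^3 + 3*x^2 + 3*x + 1
which factors as (x + 1)^3. The eigenvalues (with algebraic multiplicities) are λ = -1 with multiplicity 3.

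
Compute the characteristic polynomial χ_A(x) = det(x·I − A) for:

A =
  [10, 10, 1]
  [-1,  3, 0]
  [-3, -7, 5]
x^3 - 18*x^2 + 108*x - 216

Expanding det(x·I − A) (e.g. by cofactor expansion or by noting that A is similar to its Jordan form J, which has the same characteristic polynomial as A) gives
  χ_A(x) = x^3 - 18*x^2 + 108*x - 216
which factors as (x - 6)^3. The eigenvalues (with algebraic multiplicities) are λ = 6 with multiplicity 3.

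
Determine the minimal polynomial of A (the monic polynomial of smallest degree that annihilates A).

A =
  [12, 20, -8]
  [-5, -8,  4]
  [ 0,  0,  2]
x^2 - 4*x + 4

The characteristic polynomial is χ_A(x) = (x - 2)^3, so the eigenvalues are known. The minimal polynomial is
  m_A(x) = Π_λ (x − λ)^{k_λ}
where k_λ is the size of the *largest* Jordan block for λ (equivalently, the smallest k with (A − λI)^k v = 0 for every generalised eigenvector v of λ).

  λ = 2: largest Jordan block has size 2, contributing (x − 2)^2

So m_A(x) = (x - 2)^2 = x^2 - 4*x + 4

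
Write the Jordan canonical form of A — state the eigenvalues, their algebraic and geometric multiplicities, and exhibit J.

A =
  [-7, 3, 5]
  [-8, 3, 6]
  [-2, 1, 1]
J_3(-1)

The characteristic polynomial is
  det(x·I − A) = x^3 + 3*x^2 + 3*x + 1 = (x + 1)^3

Eigenvalues and multiplicities (the geometric multiplicity of λ is n − rank(A − λI), which equals the number of Jordan blocks for λ):
  λ = -1: algebraic multiplicity = 3, geometric multiplicity = 1

Determining the block sizes for each eigenvalue:
  λ = -1: one block (gm = 1), so the single block has size am = 3 → block sizes [3]

Assembling the blocks gives a Jordan form
J =
  [-1,  1,  0]
  [ 0, -1,  1]
  [ 0,  0, -1]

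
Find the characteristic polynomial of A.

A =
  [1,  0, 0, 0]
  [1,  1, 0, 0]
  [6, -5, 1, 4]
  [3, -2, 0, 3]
x^4 - 6*x^3 + 12*x^2 - 10*x + 3

Expanding det(x·I − A) (e.g. by cofactor expansion or by noting that A is similar to its Jordan form J, which has the same characteristic polynomial as A) gives
  χ_A(x) = x^4 - 6*x^3 + 12*x^2 - 10*x + 3
which factors as (x - 3)*(x - 1)^3. The eigenvalues (with algebraic multiplicities) are λ = 1 with multiplicity 3, λ = 3 with multiplicity 1.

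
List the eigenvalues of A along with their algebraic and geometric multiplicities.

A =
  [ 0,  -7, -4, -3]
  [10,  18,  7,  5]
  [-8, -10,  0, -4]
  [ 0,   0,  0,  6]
λ = 6: alg = 4, geom = 2

Step 1 — factor the characteristic polynomial to read off the algebraic multiplicities:
  χ_A(x) = (x - 6)^4

Step 2 — compute geometric multiplicities via the rank-nullity identity g(λ) = n − rank(A − λI):
  rank(A − (6)·I) = 2, so dim ker(A − (6)·I) = n − 2 = 2

Summary:
  λ = 6: algebraic multiplicity = 4, geometric multiplicity = 2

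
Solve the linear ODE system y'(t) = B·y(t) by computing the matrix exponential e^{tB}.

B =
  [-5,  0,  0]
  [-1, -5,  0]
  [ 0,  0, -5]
e^{tB} =
  [exp(-5*t), 0, 0]
  [-t*exp(-5*t), exp(-5*t), 0]
  [0, 0, exp(-5*t)]

Strategy: write B = P · J · P⁻¹ where J is a Jordan canonical form, so e^{tB} = P · e^{tJ} · P⁻¹, and e^{tJ} can be computed block-by-block.

B has Jordan form
J =
  [-5,  1,  0]
  [ 0, -5,  0]
  [ 0,  0, -5]
(up to reordering of blocks).

Per-block formulas:
  For a 1×1 block at λ = -5: exp(t · [-5]) = [e^(-5t)].
  For a 2×2 Jordan block J_2(-5): exp(t · J_2(-5)) = e^(-5t)·(I + t·N), where N is the 2×2 nilpotent shift.

After assembling e^{tJ} and conjugating by P, we get:

e^{tB} =
  [exp(-5*t), 0, 0]
  [-t*exp(-5*t), exp(-5*t), 0]
  [0, 0, exp(-5*t)]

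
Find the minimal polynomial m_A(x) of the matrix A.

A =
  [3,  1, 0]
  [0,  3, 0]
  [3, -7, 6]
x^3 - 12*x^2 + 45*x - 54

The characteristic polynomial is χ_A(x) = (x - 6)*(x - 3)^2, so the eigenvalues are known. The minimal polynomial is
  m_A(x) = Π_λ (x − λ)^{k_λ}
where k_λ is the size of the *largest* Jordan block for λ (equivalently, the smallest k with (A − λI)^k v = 0 for every generalised eigenvector v of λ).

  λ = 3: largest Jordan block has size 2, contributing (x − 3)^2
  λ = 6: largest Jordan block has size 1, contributing (x − 6)

So m_A(x) = (x - 6)*(x - 3)^2 = x^3 - 12*x^2 + 45*x - 54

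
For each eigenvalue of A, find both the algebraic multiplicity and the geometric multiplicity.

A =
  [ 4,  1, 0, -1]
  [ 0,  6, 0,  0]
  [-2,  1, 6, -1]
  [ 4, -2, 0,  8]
λ = 6: alg = 4, geom = 3

Step 1 — factor the characteristic polynomial to read off the algebraic multiplicities:
  χ_A(x) = (x - 6)^4

Step 2 — compute geometric multiplicities via the rank-nullity identity g(λ) = n − rank(A − λI):
  rank(A − (6)·I) = 1, so dim ker(A − (6)·I) = n − 1 = 3

Summary:
  λ = 6: algebraic multiplicity = 4, geometric multiplicity = 3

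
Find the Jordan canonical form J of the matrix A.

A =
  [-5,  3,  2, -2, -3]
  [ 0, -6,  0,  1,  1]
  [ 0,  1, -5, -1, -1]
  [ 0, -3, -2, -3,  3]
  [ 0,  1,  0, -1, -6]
J_3(-5) ⊕ J_1(-5) ⊕ J_1(-5)

The characteristic polynomial is
  det(x·I − A) = x^5 + 25*x^4 + 250*x^3 + 1250*x^2 + 3125*x + 3125 = (x + 5)^5

Eigenvalues and multiplicities (the geometric multiplicity of λ is n − rank(A − λI), which equals the number of Jordan blocks for λ):
  λ = -5: algebraic multiplicity = 5, geometric multiplicity = 3

Determining the block sizes for each eigenvalue:
  λ = -5: with am = 5 and gm = 3, the partition is not yet determined (e.g. several partitions of 5 into 3 parts exist). Let N = A − (-5)·I. Computing rank(N^1) = 2, rank(N^2) = 1, rank(N^3) = 0; the number of blocks of size ≥ j is rank(N^{j−1}) − rank(N^j), giving [3, 1, 1]. So we have 1 block(s) of size 3, 2 block(s) of size 1 → block sizes [3, 1, 1]

Assembling the blocks gives a Jordan form
J =
  [-5,  1,  0,  0,  0]
  [ 0, -5,  1,  0,  0]
  [ 0,  0, -5,  0,  0]
  [ 0,  0,  0, -5,  0]
  [ 0,  0,  0,  0, -5]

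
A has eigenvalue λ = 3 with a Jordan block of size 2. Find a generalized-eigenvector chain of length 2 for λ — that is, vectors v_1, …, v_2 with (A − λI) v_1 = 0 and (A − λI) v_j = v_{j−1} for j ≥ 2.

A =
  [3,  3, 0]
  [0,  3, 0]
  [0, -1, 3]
A Jordan chain for λ = 3 of length 2:
v_1 = (3, 0, -1)ᵀ
v_2 = (0, 1, 0)ᵀ

Let N = A − (3)·I. We want v_2 with N^2 v_2 = 0 but N^1 v_2 ≠ 0; then v_{j-1} := N · v_j for j = 2, …, 2.

Pick v_2 = (0, 1, 0)ᵀ.
Then v_1 = N · v_2 = (3, 0, -1)ᵀ.

Sanity check: (A − (3)·I) v_1 = (0, 0, 0)ᵀ = 0. ✓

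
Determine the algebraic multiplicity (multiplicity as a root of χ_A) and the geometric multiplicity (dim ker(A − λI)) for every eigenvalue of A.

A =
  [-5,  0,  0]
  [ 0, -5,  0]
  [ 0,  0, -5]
λ = -5: alg = 3, geom = 3

Step 1 — factor the characteristic polynomial to read off the algebraic multiplicities:
  χ_A(x) = (x + 5)^3

Step 2 — compute geometric multiplicities via the rank-nullity identity g(λ) = n − rank(A − λI):
  rank(A − (-5)·I) = 0, so dim ker(A − (-5)·I) = n − 0 = 3

Summary:
  λ = -5: algebraic multiplicity = 3, geometric multiplicity = 3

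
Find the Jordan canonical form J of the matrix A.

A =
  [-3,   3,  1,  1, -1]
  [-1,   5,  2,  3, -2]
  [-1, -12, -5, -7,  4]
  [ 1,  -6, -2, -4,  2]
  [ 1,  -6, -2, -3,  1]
J_1(-2) ⊕ J_2(-1) ⊕ J_1(-1) ⊕ J_1(-1)

The characteristic polynomial is
  det(x·I − A) = x^5 + 6*x^4 + 14*x^3 + 16*x^2 + 9*x + 2 = (x + 1)^4*(x + 2)

Eigenvalues and multiplicities (the geometric multiplicity of λ is n − rank(A − λI), which equals the number of Jordan blocks for λ):
  λ = -2: algebraic multiplicity = 1, geometric multiplicity = 1
  λ = -1: algebraic multiplicity = 4, geometric multiplicity = 3

Determining the block sizes for each eigenvalue:
  λ = -2: one block (gm = 1), so the single block has size am = 1 → block sizes [1]
  λ = -1: 3 blocks summing to 4 forces exactly one block of size 2 and the rest size 1 → block sizes [2, 1, 1]

Assembling the blocks gives a Jordan form
J =
  [-2,  0,  0,  0,  0]
  [ 0, -1,  1,  0,  0]
  [ 0,  0, -1,  0,  0]
  [ 0,  0,  0, -1,  0]
  [ 0,  0,  0,  0, -1]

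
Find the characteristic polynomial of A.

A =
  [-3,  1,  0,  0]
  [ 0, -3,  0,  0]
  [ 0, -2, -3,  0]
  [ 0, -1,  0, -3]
x^4 + 12*x^3 + 54*x^2 + 108*x + 81

Expanding det(x·I − A) (e.g. by cofactor expansion or by noting that A is similar to its Jordan form J, which has the same characteristic polynomial as A) gives
  χ_A(x) = x^4 + 12*x^3 + 54*x^2 + 108*x + 81
which factors as (x + 3)^4. The eigenvalues (with algebraic multiplicities) are λ = -3 with multiplicity 4.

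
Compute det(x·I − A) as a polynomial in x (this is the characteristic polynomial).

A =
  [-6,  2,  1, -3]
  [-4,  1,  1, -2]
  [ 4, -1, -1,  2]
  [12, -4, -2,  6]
x^4

Expanding det(x·I − A) (e.g. by cofactor expansion or by noting that A is similar to its Jordan form J, which has the same characteristic polynomial as A) gives
  χ_A(x) = x^4
which factors as x^4. The eigenvalues (with algebraic multiplicities) are λ = 0 with multiplicity 4.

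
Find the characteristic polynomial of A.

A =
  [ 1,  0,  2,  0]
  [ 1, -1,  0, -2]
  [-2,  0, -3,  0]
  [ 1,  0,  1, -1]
x^4 + 4*x^3 + 6*x^2 + 4*x + 1

Expanding det(x·I − A) (e.g. by cofactor expansion or by noting that A is similar to its Jordan form J, which has the same characteristic polynomial as A) gives
  χ_A(x) = x^4 + 4*x^3 + 6*x^2 + 4*x + 1
which factors as (x + 1)^4. The eigenvalues (with algebraic multiplicities) are λ = -1 with multiplicity 4.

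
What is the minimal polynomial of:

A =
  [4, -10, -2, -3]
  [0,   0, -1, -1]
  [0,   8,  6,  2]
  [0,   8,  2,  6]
x^2 - 8*x + 16

The characteristic polynomial is χ_A(x) = (x - 4)^4, so the eigenvalues are known. The minimal polynomial is
  m_A(x) = Π_λ (x − λ)^{k_λ}
where k_λ is the size of the *largest* Jordan block for λ (equivalently, the smallest k with (A − λI)^k v = 0 for every generalised eigenvector v of λ).

  λ = 4: largest Jordan block has size 2, contributing (x − 4)^2

So m_A(x) = (x - 4)^2 = x^2 - 8*x + 16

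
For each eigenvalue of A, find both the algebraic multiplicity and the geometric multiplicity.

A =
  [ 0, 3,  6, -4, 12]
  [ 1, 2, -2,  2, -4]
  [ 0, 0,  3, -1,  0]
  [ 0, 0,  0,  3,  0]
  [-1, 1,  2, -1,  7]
λ = 3: alg = 5, geom = 3

Step 1 — factor the characteristic polynomial to read off the algebraic multiplicities:
  χ_A(x) = (x - 3)^5

Step 2 — compute geometric multiplicities via the rank-nullity identity g(λ) = n − rank(A − λI):
  rank(A − (3)·I) = 2, so dim ker(A − (3)·I) = n − 2 = 3

Summary:
  λ = 3: algebraic multiplicity = 5, geometric multiplicity = 3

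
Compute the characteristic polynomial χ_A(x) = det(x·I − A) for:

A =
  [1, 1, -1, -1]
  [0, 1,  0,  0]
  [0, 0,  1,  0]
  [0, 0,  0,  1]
x^4 - 4*x^3 + 6*x^2 - 4*x + 1

Expanding det(x·I − A) (e.g. by cofactor expansion or by noting that A is similar to its Jordan form J, which has the same characteristic polynomial as A) gives
  χ_A(x) = x^4 - 4*x^3 + 6*x^2 - 4*x + 1
which factors as (x - 1)^4. The eigenvalues (with algebraic multiplicities) are λ = 1 with multiplicity 4.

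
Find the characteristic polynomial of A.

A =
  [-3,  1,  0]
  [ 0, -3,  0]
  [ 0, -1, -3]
x^3 + 9*x^2 + 27*x + 27

Expanding det(x·I − A) (e.g. by cofactor expansion or by noting that A is similar to its Jordan form J, which has the same characteristic polynomial as A) gives
  χ_A(x) = x^3 + 9*x^2 + 27*x + 27
which factors as (x + 3)^3. The eigenvalues (with algebraic multiplicities) are λ = -3 with multiplicity 3.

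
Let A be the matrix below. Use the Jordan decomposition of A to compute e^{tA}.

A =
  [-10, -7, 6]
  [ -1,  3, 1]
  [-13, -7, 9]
e^{tA} =
  [t*exp(3*t) - exp(3*t) + 2*exp(-4*t), -exp(3*t) + exp(-4*t), -t*exp(3*t) + exp(3*t) - exp(-4*t)]
  [-t*exp(3*t), exp(3*t), t*exp(3*t)]
  [t*exp(3*t) - 2*exp(3*t) + 2*exp(-4*t), -exp(3*t) + exp(-4*t), -t*exp(3*t) + 2*exp(3*t) - exp(-4*t)]

Strategy: write A = P · J · P⁻¹ where J is a Jordan canonical form, so e^{tA} = P · e^{tJ} · P⁻¹, and e^{tJ} can be computed block-by-block.

A has Jordan form
J =
  [-4, 0, 0]
  [ 0, 3, 1]
  [ 0, 0, 3]
(up to reordering of blocks).

Per-block formulas:
  For a 2×2 Jordan block J_2(3): exp(t · J_2(3)) = e^(3t)·(I + t·N), where N is the 2×2 nilpotent shift.
  For a 1×1 block at λ = -4: exp(t · [-4]) = [e^(-4t)].

After assembling e^{tJ} and conjugating by P, we get:

e^{tA} =
  [t*exp(3*t) - exp(3*t) + 2*exp(-4*t), -exp(3*t) + exp(-4*t), -t*exp(3*t) + exp(3*t) - exp(-4*t)]
  [-t*exp(3*t), exp(3*t), t*exp(3*t)]
  [t*exp(3*t) - 2*exp(3*t) + 2*exp(-4*t), -exp(3*t) + exp(-4*t), -t*exp(3*t) + 2*exp(3*t) - exp(-4*t)]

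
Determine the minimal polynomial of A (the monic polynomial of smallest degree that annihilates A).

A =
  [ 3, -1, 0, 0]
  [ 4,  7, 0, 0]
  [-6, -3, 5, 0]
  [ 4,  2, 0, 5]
x^2 - 10*x + 25

The characteristic polynomial is χ_A(x) = (x - 5)^4, so the eigenvalues are known. The minimal polynomial is
  m_A(x) = Π_λ (x − λ)^{k_λ}
where k_λ is the size of the *largest* Jordan block for λ (equivalently, the smallest k with (A − λI)^k v = 0 for every generalised eigenvector v of λ).

  λ = 5: largest Jordan block has size 2, contributing (x − 5)^2

So m_A(x) = (x - 5)^2 = x^2 - 10*x + 25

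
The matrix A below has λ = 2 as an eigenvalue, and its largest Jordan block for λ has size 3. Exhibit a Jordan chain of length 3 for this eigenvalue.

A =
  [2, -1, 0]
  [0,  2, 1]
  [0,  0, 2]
A Jordan chain for λ = 2 of length 3:
v_1 = (-1, 0, 0)ᵀ
v_2 = (0, 1, 0)ᵀ
v_3 = (0, 0, 1)ᵀ

Let N = A − (2)·I. We want v_3 with N^3 v_3 = 0 but N^2 v_3 ≠ 0; then v_{j-1} := N · v_j for j = 3, …, 2.

Pick v_3 = (0, 0, 1)ᵀ.
Then v_2 = N · v_3 = (0, 1, 0)ᵀ.
Then v_1 = N · v_2 = (-1, 0, 0)ᵀ.

Sanity check: (A − (2)·I) v_1 = (0, 0, 0)ᵀ = 0. ✓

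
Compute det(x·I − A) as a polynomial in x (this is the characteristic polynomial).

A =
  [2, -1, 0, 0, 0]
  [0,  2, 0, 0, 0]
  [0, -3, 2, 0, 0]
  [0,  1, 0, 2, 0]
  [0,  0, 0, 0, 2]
x^5 - 10*x^4 + 40*x^3 - 80*x^2 + 80*x - 32

Expanding det(x·I − A) (e.g. by cofactor expansion or by noting that A is similar to its Jordan form J, which has the same characteristic polynomial as A) gives
  χ_A(x) = x^5 - 10*x^4 + 40*x^3 - 80*x^2 + 80*x - 32
which factors as (x - 2)^5. The eigenvalues (with algebraic multiplicities) are λ = 2 with multiplicity 5.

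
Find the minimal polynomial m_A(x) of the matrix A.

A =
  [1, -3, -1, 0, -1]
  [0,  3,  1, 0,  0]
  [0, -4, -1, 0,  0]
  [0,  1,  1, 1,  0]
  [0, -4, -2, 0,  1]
x^3 - 3*x^2 + 3*x - 1

The characteristic polynomial is χ_A(x) = (x - 1)^5, so the eigenvalues are known. The minimal polynomial is
  m_A(x) = Π_λ (x − λ)^{k_λ}
where k_λ is the size of the *largest* Jordan block for λ (equivalently, the smallest k with (A − λI)^k v = 0 for every generalised eigenvector v of λ).

  λ = 1: largest Jordan block has size 3, contributing (x − 1)^3

So m_A(x) = (x - 1)^3 = x^3 - 3*x^2 + 3*x - 1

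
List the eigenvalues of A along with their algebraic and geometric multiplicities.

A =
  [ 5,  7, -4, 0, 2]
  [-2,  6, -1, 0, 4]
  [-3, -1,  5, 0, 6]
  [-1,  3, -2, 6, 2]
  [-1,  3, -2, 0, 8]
λ = 6: alg = 5, geom = 3

Step 1 — factor the characteristic polynomial to read off the algebraic multiplicities:
  χ_A(x) = (x - 6)^5

Step 2 — compute geometric multiplicities via the rank-nullity identity g(λ) = n − rank(A − λI):
  rank(A − (6)·I) = 2, so dim ker(A − (6)·I) = n − 2 = 3

Summary:
  λ = 6: algebraic multiplicity = 5, geometric multiplicity = 3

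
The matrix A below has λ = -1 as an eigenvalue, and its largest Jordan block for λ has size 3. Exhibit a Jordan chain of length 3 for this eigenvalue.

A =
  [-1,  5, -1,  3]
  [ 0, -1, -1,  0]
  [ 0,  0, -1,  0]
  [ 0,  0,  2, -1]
A Jordan chain for λ = -1 of length 3:
v_1 = (1, 0, 0, 0)ᵀ
v_2 = (-1, -1, 0, 2)ᵀ
v_3 = (0, 0, 1, 0)ᵀ

Let N = A − (-1)·I. We want v_3 with N^3 v_3 = 0 but N^2 v_3 ≠ 0; then v_{j-1} := N · v_j for j = 3, …, 2.

Pick v_3 = (0, 0, 1, 0)ᵀ.
Then v_2 = N · v_3 = (-1, -1, 0, 2)ᵀ.
Then v_1 = N · v_2 = (1, 0, 0, 0)ᵀ.

Sanity check: (A − (-1)·I) v_1 = (0, 0, 0, 0)ᵀ = 0. ✓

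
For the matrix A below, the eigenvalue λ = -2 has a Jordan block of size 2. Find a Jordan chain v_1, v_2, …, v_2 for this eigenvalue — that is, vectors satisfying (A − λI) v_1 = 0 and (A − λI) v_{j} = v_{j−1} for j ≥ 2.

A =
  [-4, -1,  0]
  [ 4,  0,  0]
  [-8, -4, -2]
A Jordan chain for λ = -2 of length 2:
v_1 = (-2, 4, -8)ᵀ
v_2 = (1, 0, 0)ᵀ

Let N = A − (-2)·I. We want v_2 with N^2 v_2 = 0 but N^1 v_2 ≠ 0; then v_{j-1} := N · v_j for j = 2, …, 2.

Pick v_2 = (1, 0, 0)ᵀ.
Then v_1 = N · v_2 = (-2, 4, -8)ᵀ.

Sanity check: (A − (-2)·I) v_1 = (0, 0, 0)ᵀ = 0. ✓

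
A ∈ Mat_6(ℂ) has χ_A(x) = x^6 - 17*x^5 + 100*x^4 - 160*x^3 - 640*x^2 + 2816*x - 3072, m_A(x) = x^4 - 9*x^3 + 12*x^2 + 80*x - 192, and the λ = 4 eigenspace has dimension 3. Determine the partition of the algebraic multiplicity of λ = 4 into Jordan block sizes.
Block sizes for λ = 4: [3, 1, 1]

Step 1 — from the characteristic polynomial, algebraic multiplicity of λ = 4 is 5. From dim ker(A − (4)·I) = 3, there are exactly 3 Jordan blocks for λ = 4.
Step 2 — from the minimal polynomial, the factor (x − 4)^3 tells us the largest block for λ = 4 has size 3.
Step 3 — with total size 5, 3 blocks, and largest block 3, the block sizes (in nonincreasing order) are [3, 1, 1].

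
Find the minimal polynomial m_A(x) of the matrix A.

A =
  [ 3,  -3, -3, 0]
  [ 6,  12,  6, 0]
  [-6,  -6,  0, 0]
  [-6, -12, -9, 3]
x^2 - 9*x + 18

The characteristic polynomial is χ_A(x) = (x - 6)^2*(x - 3)^2, so the eigenvalues are known. The minimal polynomial is
  m_A(x) = Π_λ (x − λ)^{k_λ}
where k_λ is the size of the *largest* Jordan block for λ (equivalently, the smallest k with (A − λI)^k v = 0 for every generalised eigenvector v of λ).

  λ = 3: largest Jordan block has size 1, contributing (x − 3)
  λ = 6: largest Jordan block has size 1, contributing (x − 6)

So m_A(x) = (x - 6)*(x - 3) = x^2 - 9*x + 18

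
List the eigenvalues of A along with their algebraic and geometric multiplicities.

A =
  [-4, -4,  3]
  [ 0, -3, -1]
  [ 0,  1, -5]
λ = -4: alg = 3, geom = 1

Step 1 — factor the characteristic polynomial to read off the algebraic multiplicities:
  χ_A(x) = (x + 4)^3

Step 2 — compute geometric multiplicities via the rank-nullity identity g(λ) = n − rank(A − λI):
  rank(A − (-4)·I) = 2, so dim ker(A − (-4)·I) = n − 2 = 1

Summary:
  λ = -4: algebraic multiplicity = 3, geometric multiplicity = 1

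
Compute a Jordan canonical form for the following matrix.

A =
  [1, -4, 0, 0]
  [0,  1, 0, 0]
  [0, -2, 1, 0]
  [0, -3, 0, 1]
J_2(1) ⊕ J_1(1) ⊕ J_1(1)

The characteristic polynomial is
  det(x·I − A) = x^4 - 4*x^3 + 6*x^2 - 4*x + 1 = (x - 1)^4

Eigenvalues and multiplicities (the geometric multiplicity of λ is n − rank(A − λI), which equals the number of Jordan blocks for λ):
  λ = 1: algebraic multiplicity = 4, geometric multiplicity = 3

Determining the block sizes for each eigenvalue:
  λ = 1: 3 blocks summing to 4 forces exactly one block of size 2 and the rest size 1 → block sizes [2, 1, 1]

Assembling the blocks gives a Jordan form
J =
  [1, 1, 0, 0]
  [0, 1, 0, 0]
  [0, 0, 1, 0]
  [0, 0, 0, 1]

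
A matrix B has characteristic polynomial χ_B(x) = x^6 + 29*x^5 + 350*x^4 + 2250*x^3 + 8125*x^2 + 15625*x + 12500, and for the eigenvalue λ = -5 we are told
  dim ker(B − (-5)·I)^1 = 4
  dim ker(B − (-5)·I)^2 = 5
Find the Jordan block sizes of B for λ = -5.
Block sizes for λ = -5: [2, 1, 1, 1]

From the dimensions of kernels of powers, the number of Jordan blocks of size at least j is d_j − d_{j−1} where d_j = dim ker(N^j) (with d_0 = 0). Computing the differences gives [4, 1].
The number of blocks of size exactly k is (#blocks of size ≥ k) − (#blocks of size ≥ k + 1), so the partition is: 3 block(s) of size 1, 1 block(s) of size 2.
In nonincreasing order the block sizes are [2, 1, 1, 1].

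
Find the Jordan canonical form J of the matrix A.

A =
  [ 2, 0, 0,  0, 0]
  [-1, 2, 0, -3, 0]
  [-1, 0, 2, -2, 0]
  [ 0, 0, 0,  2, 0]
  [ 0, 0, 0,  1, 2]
J_2(2) ⊕ J_2(2) ⊕ J_1(2)

The characteristic polynomial is
  det(x·I − A) = x^5 - 10*x^4 + 40*x^3 - 80*x^2 + 80*x - 32 = (x - 2)^5

Eigenvalues and multiplicities (the geometric multiplicity of λ is n − rank(A − λI), which equals the number of Jordan blocks for λ):
  λ = 2: algebraic multiplicity = 5, geometric multiplicity = 3

Determining the block sizes for each eigenvalue:
  λ = 2: with am = 5 and gm = 3, the partition is not yet determined (e.g. several partitions of 5 into 3 parts exist). Let N = A − (2)·I. Computing rank(N^1) = 2, rank(N^2) = 0; the number of blocks of size ≥ j is rank(N^{j−1}) − rank(N^j), giving [3, 2]. So we have 2 block(s) of size 2, 1 block(s) of size 1 → block sizes [2, 2, 1]

Assembling the blocks gives a Jordan form
J =
  [2, 1, 0, 0, 0]
  [0, 2, 0, 0, 0]
  [0, 0, 2, 1, 0]
  [0, 0, 0, 2, 0]
  [0, 0, 0, 0, 2]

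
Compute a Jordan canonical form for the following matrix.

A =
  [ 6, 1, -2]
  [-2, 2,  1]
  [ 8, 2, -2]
J_3(2)

The characteristic polynomial is
  det(x·I − A) = x^3 - 6*x^2 + 12*x - 8 = (x - 2)^3

Eigenvalues and multiplicities (the geometric multiplicity of λ is n − rank(A − λI), which equals the number of Jordan blocks for λ):
  λ = 2: algebraic multiplicity = 3, geometric multiplicity = 1

Determining the block sizes for each eigenvalue:
  λ = 2: one block (gm = 1), so the single block has size am = 3 → block sizes [3]

Assembling the blocks gives a Jordan form
J =
  [2, 1, 0]
  [0, 2, 1]
  [0, 0, 2]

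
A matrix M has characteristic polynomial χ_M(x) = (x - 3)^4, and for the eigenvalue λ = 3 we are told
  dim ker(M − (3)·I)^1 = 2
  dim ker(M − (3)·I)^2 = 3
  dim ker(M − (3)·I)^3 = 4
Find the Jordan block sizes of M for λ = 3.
Block sizes for λ = 3: [3, 1]

From the dimensions of kernels of powers, the number of Jordan blocks of size at least j is d_j − d_{j−1} where d_j = dim ker(N^j) (with d_0 = 0). Computing the differences gives [2, 1, 1].
The number of blocks of size exactly k is (#blocks of size ≥ k) − (#blocks of size ≥ k + 1), so the partition is: 1 block(s) of size 1, 1 block(s) of size 3.
In nonincreasing order the block sizes are [3, 1].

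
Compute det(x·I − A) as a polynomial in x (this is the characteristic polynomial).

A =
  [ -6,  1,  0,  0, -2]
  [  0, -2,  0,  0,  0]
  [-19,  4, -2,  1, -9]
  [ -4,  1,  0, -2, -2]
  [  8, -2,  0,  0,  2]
x^5 + 10*x^4 + 40*x^3 + 80*x^2 + 80*x + 32

Expanding det(x·I − A) (e.g. by cofactor expansion or by noting that A is similar to its Jordan form J, which has the same characteristic polynomial as A) gives
  χ_A(x) = x^5 + 10*x^4 + 40*x^3 + 80*x^2 + 80*x + 32
which factors as (x + 2)^5. The eigenvalues (with algebraic multiplicities) are λ = -2 with multiplicity 5.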